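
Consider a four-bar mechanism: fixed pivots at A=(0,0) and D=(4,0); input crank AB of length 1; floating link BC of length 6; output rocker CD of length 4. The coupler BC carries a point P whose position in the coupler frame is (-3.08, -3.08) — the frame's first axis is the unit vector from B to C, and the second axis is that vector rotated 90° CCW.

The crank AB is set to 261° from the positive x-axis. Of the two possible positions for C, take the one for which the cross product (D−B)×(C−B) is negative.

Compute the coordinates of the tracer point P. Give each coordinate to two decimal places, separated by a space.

A=(0,0), D=(4.00,0)
B = A + 1.00·(cos261°, sin261°) = (-0.1564, -0.9877)
|BD| = 4.2722
circle(B,6.00) ∩ circle(D,4.00): a=4.4768, h=3.9948
  candidates: C₊=(3.2755,3.9338) cross=17.066; C₋=(5.1226,-3.8392) cross=-17.066
  mode - wants cross < 0 → take C=(5.1226,-3.8392) (cross=-17.066)
ex = (C−B)/|BC| = (0.8798,-0.4753); ey = (0.4753,0.8798)
P = B + -3.08·ex + -3.08·ey = (-4.3302,-2.2338)

-4.33 -2.23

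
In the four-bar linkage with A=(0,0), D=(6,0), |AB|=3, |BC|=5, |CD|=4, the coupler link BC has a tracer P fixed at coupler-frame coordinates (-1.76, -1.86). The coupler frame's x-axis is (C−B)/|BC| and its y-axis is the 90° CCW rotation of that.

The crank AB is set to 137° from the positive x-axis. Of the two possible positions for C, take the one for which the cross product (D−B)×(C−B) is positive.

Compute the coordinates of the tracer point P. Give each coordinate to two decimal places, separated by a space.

-3.82 0.07

A=(0,0), D=(6.00,0)
B = A + 3.00·(cos137°, sin137°) = (-2.1941, 2.0460)
|BD| = 8.4456
circle(B,5.00) ∩ circle(D,4.00): a=4.7556, h=1.5440
  candidates: C₊=(2.7940,2.3919) cross=13.040; C₋=(2.0459,-0.6041) cross=-13.040
  mode + wants cross > 0 → take C=(2.7940,2.3919) (cross=13.040)
ex = (C−B)/|BC| = (0.9976,0.0692); ey = (-0.0692,0.9976)
P = B + -1.76·ex + -1.86·ey = (-3.8212,0.0687)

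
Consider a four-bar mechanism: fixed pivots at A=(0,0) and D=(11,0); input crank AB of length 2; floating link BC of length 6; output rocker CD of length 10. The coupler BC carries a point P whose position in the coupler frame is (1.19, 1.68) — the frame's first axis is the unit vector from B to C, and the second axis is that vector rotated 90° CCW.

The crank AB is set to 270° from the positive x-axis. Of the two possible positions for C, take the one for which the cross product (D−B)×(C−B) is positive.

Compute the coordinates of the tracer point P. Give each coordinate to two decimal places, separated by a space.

A=(0,0), D=(11.00,0)
B = A + 2.00·(cos270°, sin270°) = (-0.0000, -2.0000)
|BD| = 11.1803
circle(B,6.00) ∩ circle(D,10.00): a=2.7280, h=5.3440
  candidates: C₊=(1.7280,3.7458) cross=59.747; C₋=(3.6400,-6.7698) cross=-59.747
  mode + wants cross > 0 → take C=(1.7280,3.7458) (cross=59.747)
ex = (C−B)/|BC| = (0.2880,0.9576); ey = (-0.9576,0.2880)
P = B + 1.19·ex + 1.68·ey = (-1.2661,-0.3766)

-1.27 -0.38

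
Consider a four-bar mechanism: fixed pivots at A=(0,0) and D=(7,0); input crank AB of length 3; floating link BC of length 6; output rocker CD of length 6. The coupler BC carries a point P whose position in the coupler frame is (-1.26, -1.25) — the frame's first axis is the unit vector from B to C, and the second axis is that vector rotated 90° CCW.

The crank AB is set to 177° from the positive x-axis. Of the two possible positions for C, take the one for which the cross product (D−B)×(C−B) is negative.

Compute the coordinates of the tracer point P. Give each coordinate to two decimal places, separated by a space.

-4.74 -0.16

A=(0,0), D=(7.00,0)
B = A + 3.00·(cos177°, sin177°) = (-2.9959, 0.1570)
|BD| = 9.9971
circle(B,6.00) ∩ circle(D,6.00): a=4.9986, h=3.3188
  candidates: C₊=(2.0542,3.3969) cross=33.178; C₋=(1.9499,-3.2399) cross=-33.178
  mode - wants cross < 0 → take C=(1.9499,-3.2399) (cross=-33.178)
ex = (C−B)/|BC| = (0.8243,-0.5661); ey = (0.5661,0.8243)
P = B + -1.26·ex + -1.25·ey = (-4.7422,-0.1600)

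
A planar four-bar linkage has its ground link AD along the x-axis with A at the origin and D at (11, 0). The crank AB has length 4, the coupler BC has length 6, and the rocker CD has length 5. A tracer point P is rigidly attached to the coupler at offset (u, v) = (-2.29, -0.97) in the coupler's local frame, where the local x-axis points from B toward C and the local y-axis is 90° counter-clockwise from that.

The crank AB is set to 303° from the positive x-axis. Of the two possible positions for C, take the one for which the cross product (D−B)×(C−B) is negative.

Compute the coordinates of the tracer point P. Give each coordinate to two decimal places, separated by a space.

-0.21 -4.03

A=(0,0), D=(11.00,0)
B = A + 4.00·(cos303°, sin303°) = (2.1786, -3.3547)
|BD| = 9.4378
circle(B,6.00) ∩ circle(D,5.00): a=5.3017, h=2.8093
  candidates: C₊=(6.1354,1.1557) cross=26.514; C₋=(8.1326,-4.0961) cross=-26.514
  mode - wants cross < 0 → take C=(8.1326,-4.0961) (cross=-26.514)
ex = (C−B)/|BC| = (0.9923,-0.1236); ey = (0.1236,0.9923)
P = B + -2.29·ex + -0.97·ey = (-0.2138,-4.0343)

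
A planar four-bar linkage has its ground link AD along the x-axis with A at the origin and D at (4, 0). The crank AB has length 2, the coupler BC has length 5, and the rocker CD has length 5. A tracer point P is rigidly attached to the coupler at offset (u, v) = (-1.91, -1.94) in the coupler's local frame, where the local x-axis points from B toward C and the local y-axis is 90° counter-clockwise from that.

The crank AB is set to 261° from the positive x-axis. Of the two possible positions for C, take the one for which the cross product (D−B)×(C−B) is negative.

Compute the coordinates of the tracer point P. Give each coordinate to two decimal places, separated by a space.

A=(0,0), D=(4.00,0)
B = A + 2.00·(cos261°, sin261°) = (-0.3129, -1.9754)
|BD| = 4.7437
circle(B,5.00) ∩ circle(D,5.00): a=2.3719, h=4.4016
  candidates: C₊=(0.0106,3.0141) cross=20.880; C₋=(3.6765,-4.9895) cross=-20.880
  mode - wants cross < 0 → take C=(3.6765,-4.9895) (cross=-20.880)
ex = (C−B)/|BC| = (0.7979,-0.6028); ey = (0.6028,0.7979)
P = B + -1.91·ex + -1.94·ey = (-3.0063,-2.3718)

-3.01 -2.37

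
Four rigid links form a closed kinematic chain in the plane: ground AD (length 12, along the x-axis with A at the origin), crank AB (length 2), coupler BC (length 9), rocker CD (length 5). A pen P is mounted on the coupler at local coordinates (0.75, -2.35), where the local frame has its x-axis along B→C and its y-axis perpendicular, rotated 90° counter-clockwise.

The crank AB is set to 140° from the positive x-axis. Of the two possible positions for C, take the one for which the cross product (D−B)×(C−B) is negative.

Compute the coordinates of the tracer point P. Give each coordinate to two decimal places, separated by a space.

-1.44 -1.18

A=(0,0), D=(12.00,0)
B = A + 2.00·(cos140°, sin140°) = (-1.5321, 1.2856)
|BD| = 13.5930
circle(B,9.00) ∩ circle(D,5.00): a=8.8564, h=1.6014
  candidates: C₊=(7.4361,2.0422) cross=21.767; C₋=(7.1332,-1.1462) cross=-21.767
  mode - wants cross < 0 → take C=(7.1332,-1.1462) (cross=-21.767)
ex = (C−B)/|BC| = (0.9628,-0.2702); ey = (0.2702,0.9628)
P = B + 0.75·ex + -2.35·ey = (-1.4450,-1.1797)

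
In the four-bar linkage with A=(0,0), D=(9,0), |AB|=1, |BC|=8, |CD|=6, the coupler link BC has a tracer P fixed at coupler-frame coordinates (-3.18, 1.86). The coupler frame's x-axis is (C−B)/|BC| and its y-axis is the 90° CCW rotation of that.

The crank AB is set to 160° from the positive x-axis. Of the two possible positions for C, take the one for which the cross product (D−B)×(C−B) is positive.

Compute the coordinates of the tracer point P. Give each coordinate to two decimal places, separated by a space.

A=(0,0), D=(9.00,0)
B = A + 1.00·(cos160°, sin160°) = (-0.9397, 0.3420)
|BD| = 9.9456
circle(B,8.00) ∩ circle(D,6.00): a=6.3804, h=4.8260
  candidates: C₊=(5.6029,4.9457) cross=47.997; C₋=(5.2710,-4.7005) cross=-47.997
  mode + wants cross > 0 → take C=(5.6029,4.9457) (cross=47.997)
ex = (C−B)/|BC| = (0.8178,0.5755); ey = (-0.5755,0.8178)
P = B + -3.18·ex + 1.86·ey = (-4.6107,0.0332)

-4.61 0.03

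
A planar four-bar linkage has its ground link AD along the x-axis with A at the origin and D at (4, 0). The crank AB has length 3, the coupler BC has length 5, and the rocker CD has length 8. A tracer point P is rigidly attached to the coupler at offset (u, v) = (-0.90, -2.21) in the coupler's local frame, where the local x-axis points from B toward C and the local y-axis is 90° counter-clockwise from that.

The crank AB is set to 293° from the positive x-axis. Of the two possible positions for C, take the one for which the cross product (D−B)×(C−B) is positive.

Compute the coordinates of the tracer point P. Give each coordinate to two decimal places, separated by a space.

2.42 -0.73

A=(0,0), D=(4.00,0)
B = A + 3.00·(cos293°, sin293°) = (1.1722, -2.7615)
|BD| = 3.9525
circle(B,5.00) ∩ circle(D,8.00): a=-2.9573, h=4.0317
  candidates: C₊=(-3.7604,-1.9433) cross=15.935; C₋=(1.8732,-7.7121) cross=-15.935
  mode + wants cross > 0 → take C=(-3.7604,-1.9433) (cross=15.935)
ex = (C−B)/|BC| = (-0.9865,0.1637); ey = (-0.1637,-0.9865)
P = B + -0.90·ex + -2.21·ey = (2.4217,-0.7286)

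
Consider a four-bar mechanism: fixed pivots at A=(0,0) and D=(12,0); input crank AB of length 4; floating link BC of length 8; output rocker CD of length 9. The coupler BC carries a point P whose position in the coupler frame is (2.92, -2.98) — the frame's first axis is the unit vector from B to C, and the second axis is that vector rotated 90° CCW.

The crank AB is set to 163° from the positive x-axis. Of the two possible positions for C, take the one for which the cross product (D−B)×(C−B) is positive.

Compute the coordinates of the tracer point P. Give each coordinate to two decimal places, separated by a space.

-0.12 -0.75

A=(0,0), D=(12.00,0)
B = A + 4.00·(cos163°, sin163°) = (-3.8252, 1.1695)
|BD| = 15.8684
circle(B,8.00) ∩ circle(D,9.00): a=7.3985, h=3.0433
  candidates: C₊=(3.7775,3.6593) cross=48.292; C₋=(3.3289,-2.4108) cross=-48.292
  mode + wants cross > 0 → take C=(3.7775,3.6593) (cross=48.292)
ex = (C−B)/|BC| = (0.9503,0.3112); ey = (-0.3112,0.9503)
P = B + 2.92·ex + -2.98·ey = (-0.1228,-0.7538)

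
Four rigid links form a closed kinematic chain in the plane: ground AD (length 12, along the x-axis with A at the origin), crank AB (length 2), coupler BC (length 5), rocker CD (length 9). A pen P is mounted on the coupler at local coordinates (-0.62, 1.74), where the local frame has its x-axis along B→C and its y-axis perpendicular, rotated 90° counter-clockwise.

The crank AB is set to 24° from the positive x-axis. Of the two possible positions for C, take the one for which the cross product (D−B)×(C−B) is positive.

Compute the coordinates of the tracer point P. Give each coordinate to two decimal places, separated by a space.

0.03 1.23

A=(0,0), D=(12.00,0)
B = A + 2.00·(cos24°, sin24°) = (1.8271, 0.8135)
|BD| = 10.2054
circle(B,5.00) ∩ circle(D,9.00): a=2.3590, h=4.4085
  candidates: C₊=(4.5300,5.0199) cross=44.990; C₋=(3.8272,-3.7690) cross=-44.990
  mode + wants cross > 0 → take C=(4.5300,5.0199) (cross=44.990)
ex = (C−B)/|BC| = (0.5406,0.8413); ey = (-0.8413,0.5406)
P = B + -0.62·ex + 1.74·ey = (0.0281,1.2325)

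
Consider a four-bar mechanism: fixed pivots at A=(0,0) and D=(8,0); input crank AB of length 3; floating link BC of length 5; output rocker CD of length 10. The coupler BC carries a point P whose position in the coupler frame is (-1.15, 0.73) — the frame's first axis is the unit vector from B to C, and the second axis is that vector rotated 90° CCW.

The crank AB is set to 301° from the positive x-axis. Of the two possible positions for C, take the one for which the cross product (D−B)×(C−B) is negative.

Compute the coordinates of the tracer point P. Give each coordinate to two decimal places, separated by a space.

2.29 -1.43

A=(0,0), D=(8.00,0)
B = A + 3.00·(cos301°, sin301°) = (1.5451, -2.5715)
|BD| = 6.9482
circle(B,5.00) ∩ circle(D,10.00): a=-1.9229, h=4.6155
  candidates: C₊=(-1.9494,1.0046) cross=32.069; C₋=(1.4669,-7.5709) cross=-32.069
  mode - wants cross < 0 → take C=(1.4669,-7.5709) (cross=-32.069)
ex = (C−B)/|BC| = (-0.0156,-0.9999); ey = (0.9999,-0.0156)
P = B + -1.15·ex + 0.73·ey = (2.2930,-1.4331)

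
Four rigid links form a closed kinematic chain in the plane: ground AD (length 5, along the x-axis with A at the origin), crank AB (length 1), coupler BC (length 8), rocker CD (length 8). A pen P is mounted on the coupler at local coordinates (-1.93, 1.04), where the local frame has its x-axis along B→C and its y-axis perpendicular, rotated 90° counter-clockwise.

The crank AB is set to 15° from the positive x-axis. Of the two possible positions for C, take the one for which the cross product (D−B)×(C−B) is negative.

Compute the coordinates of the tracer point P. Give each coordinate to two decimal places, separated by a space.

A=(0,0), D=(5.00,0)
B = A + 1.00·(cos15°, sin15°) = (0.9659, 0.2588)
|BD| = 4.0424
circle(B,8.00) ∩ circle(D,8.00): a=2.0212, h=7.7405
  candidates: C₊=(3.4786,7.8540) cross=31.290; C₋=(2.4874,-7.5952) cross=-31.290
  mode - wants cross < 0 → take C=(2.4874,-7.5952) (cross=-31.290)
ex = (C−B)/|BC| = (0.1902,-0.9817); ey = (0.9817,0.1902)
P = B + -1.93·ex + 1.04·ey = (1.6199,2.3514)

1.62 2.35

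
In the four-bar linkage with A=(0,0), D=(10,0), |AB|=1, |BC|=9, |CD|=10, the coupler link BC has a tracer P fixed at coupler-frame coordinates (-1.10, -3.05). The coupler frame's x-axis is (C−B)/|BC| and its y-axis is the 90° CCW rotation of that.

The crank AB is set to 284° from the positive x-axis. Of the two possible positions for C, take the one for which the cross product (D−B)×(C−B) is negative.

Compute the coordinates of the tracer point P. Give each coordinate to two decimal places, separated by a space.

A=(0,0), D=(10.00,0)
B = A + 1.00·(cos284°, sin284°) = (0.2419, -0.9703)
|BD| = 9.8062
circle(B,9.00) ∩ circle(D,10.00): a=3.9343, h=8.0945
  candidates: C₊=(3.3560,7.4738) cross=79.376; C₋=(4.9579,-8.6358) cross=-79.376
  mode - wants cross < 0 → take C=(4.9579,-8.6358) (cross=-79.376)
ex = (C−B)/|BC| = (0.5240,-0.8517); ey = (0.8517,0.5240)
P = B + -1.10·ex + -3.05·ey = (-2.9322,-1.6316)

-2.93 -1.63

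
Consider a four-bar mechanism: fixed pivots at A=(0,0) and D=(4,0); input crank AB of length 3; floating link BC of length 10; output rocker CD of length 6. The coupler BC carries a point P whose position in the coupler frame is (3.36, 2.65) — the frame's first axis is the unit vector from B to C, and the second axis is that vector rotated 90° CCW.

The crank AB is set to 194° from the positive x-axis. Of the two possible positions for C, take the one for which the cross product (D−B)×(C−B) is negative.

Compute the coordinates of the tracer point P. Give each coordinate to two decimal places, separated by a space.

A=(0,0), D=(4.00,0)
B = A + 3.00·(cos194°, sin194°) = (-2.9109, -0.7258)
|BD| = 6.9489
circle(B,10.00) ∩ circle(D,6.00): a=8.0795, h=5.8925
  candidates: C₊=(4.5090,5.9784) cross=40.946; C₋=(5.7399,-5.7422) cross=-40.946
  mode - wants cross < 0 → take C=(5.7399,-5.7422) (cross=-40.946)
ex = (C−B)/|BC| = (0.8651,-0.5016); ey = (0.5016,0.8651)
P = B + 3.36·ex + 2.65·ey = (1.3251,-0.1188)

1.33 -0.12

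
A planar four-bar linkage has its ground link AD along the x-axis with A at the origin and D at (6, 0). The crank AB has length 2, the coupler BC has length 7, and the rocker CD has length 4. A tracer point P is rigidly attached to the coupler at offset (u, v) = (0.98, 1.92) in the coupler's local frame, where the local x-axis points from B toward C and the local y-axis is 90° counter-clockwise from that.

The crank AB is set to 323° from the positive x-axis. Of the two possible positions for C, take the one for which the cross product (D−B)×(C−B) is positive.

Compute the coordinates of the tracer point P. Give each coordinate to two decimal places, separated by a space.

0.83 0.81

A=(0,0), D=(6.00,0)
B = A + 2.00·(cos323°, sin323°) = (1.5973, -1.2036)
|BD| = 4.5643
circle(B,7.00) ∩ circle(D,4.00): a=5.8972, h=3.7714
  candidates: C₊=(6.2912,3.9894) cross=17.214; C₋=(8.2802,-3.2864) cross=-17.214
  mode + wants cross > 0 → take C=(6.2912,3.9894) (cross=17.214)
ex = (C−B)/|BC| = (0.6706,0.7419); ey = (-0.7419,0.6706)
P = B + 0.98·ex + 1.92·ey = (0.8300,0.8109)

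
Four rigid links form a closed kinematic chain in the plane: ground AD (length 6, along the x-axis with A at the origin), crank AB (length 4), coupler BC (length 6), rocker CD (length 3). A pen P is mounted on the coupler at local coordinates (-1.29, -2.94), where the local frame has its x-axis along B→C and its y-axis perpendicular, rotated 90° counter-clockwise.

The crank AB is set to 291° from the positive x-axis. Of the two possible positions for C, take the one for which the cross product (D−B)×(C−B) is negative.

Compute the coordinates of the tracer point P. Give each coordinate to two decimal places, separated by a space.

0.68 -6.85

A=(0,0), D=(6.00,0)
B = A + 4.00·(cos291°, sin291°) = (1.4335, -3.7343)
|BD| = 5.8990
circle(B,6.00) ∩ circle(D,3.00): a=5.2380, h=2.9263
  candidates: C₊=(3.6359,1.8468) cross=17.262; C₋=(7.3408,-2.6837) cross=-17.262
  mode - wants cross < 0 → take C=(7.3408,-2.6837) (cross=-17.262)
ex = (C−B)/|BC| = (0.9846,0.1751); ey = (-0.1751,0.9846)
P = B + -1.29·ex + -2.94·ey = (0.6782,-6.8548)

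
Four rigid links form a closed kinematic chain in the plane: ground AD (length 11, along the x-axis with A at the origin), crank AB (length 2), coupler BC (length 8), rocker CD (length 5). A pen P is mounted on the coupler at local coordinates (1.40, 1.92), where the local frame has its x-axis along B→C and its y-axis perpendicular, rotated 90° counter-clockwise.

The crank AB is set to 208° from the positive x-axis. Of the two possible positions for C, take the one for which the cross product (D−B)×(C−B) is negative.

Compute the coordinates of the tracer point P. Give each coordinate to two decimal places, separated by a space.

-0.24 0.89

A=(0,0), D=(11.00,0)
B = A + 2.00·(cos208°, sin208°) = (-1.7659, -0.9389)
|BD| = 12.8004
circle(B,8.00) ∩ circle(D,5.00): a=7.9236, h=1.1031
  candidates: C₊=(6.0554,0.7424) cross=14.120; C₋=(6.2173,-1.4579) cross=-14.120
  mode - wants cross < 0 → take C=(6.2173,-1.4579) (cross=-14.120)
ex = (C−B)/|BC| = (0.9979,-0.0649); ey = (0.0649,0.9979)
P = B + 1.40·ex + 1.92·ey = (-0.2443,0.8862)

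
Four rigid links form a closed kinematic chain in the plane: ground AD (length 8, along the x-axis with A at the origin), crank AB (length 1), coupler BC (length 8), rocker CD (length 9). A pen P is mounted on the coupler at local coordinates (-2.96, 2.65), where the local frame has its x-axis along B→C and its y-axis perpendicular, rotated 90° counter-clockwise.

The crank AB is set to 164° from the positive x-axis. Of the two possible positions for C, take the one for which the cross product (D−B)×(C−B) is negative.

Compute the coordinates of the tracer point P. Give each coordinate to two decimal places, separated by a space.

A=(0,0), D=(8.00,0)
B = A + 1.00·(cos164°, sin164°) = (-0.9613, 0.2756)
|BD| = 8.9655
circle(B,8.00) ∩ circle(D,9.00): a=3.5347, h=7.1768
  candidates: C₊=(2.7924,7.3403) cross=64.343; C₋=(2.3511,-7.0064) cross=-64.343
  mode - wants cross < 0 → take C=(2.3511,-7.0064) (cross=-64.343)
ex = (C−B)/|BC| = (0.4140,-0.9103); ey = (0.9103,0.4140)
P = B + -2.96·ex + 2.65·ey = (0.2253,4.0672)

0.23 4.07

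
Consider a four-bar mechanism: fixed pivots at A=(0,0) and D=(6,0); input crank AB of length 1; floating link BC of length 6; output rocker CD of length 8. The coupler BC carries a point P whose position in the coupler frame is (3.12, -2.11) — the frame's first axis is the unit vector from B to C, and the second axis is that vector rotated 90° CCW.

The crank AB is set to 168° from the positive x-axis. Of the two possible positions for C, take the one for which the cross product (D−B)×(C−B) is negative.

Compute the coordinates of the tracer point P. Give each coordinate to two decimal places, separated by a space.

A=(0,0), D=(6.00,0)
B = A + 1.00·(cos168°, sin168°) = (-0.9781, 0.2079)
|BD| = 6.9812
circle(B,6.00) ∩ circle(D,8.00): a=1.4852, h=5.8133
  candidates: C₊=(0.6796,5.9744) cross=40.584; C₋=(0.3333,-5.6470) cross=-40.584
  mode - wants cross < 0 → take C=(0.3333,-5.6470) (cross=-40.584)
ex = (C−B)/|BC| = (0.2186,-0.9758); ey = (0.9758,0.2186)
P = B + 3.12·ex + -2.11·ey = (-2.3552,-3.2978)

-2.36 -3.30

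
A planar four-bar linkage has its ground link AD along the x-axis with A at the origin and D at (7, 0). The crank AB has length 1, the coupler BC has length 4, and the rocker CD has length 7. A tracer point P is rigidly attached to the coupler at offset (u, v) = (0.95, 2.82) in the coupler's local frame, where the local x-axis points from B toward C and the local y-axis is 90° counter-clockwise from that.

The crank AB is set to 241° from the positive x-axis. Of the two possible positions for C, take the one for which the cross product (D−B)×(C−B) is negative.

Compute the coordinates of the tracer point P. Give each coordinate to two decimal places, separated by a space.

A=(0,0), D=(7.00,0)
B = A + 1.00·(cos241°, sin241°) = (-0.4848, -0.8746)
|BD| = 7.5357
circle(B,4.00) ∩ circle(D,7.00): a=1.5783, h=3.6755
  candidates: C₊=(0.6562,2.9592) cross=27.697; C₋=(1.5094,-4.3421) cross=-27.697
  mode - wants cross < 0 → take C=(1.5094,-4.3421) (cross=-27.697)
ex = (C−B)/|BC| = (0.4986,-0.8669); ey = (0.8669,0.4986)
P = B + 0.95·ex + 2.82·ey = (2.4334,-0.2922)

2.43 -0.29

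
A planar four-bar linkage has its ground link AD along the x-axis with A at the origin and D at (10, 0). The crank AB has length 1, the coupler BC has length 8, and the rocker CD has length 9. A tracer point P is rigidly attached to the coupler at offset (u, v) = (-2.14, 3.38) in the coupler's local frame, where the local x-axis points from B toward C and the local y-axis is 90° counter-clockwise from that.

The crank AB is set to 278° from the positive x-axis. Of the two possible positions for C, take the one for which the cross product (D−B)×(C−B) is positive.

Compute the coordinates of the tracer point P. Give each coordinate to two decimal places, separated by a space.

-3.83 -1.50

A=(0,0), D=(10.00,0)
B = A + 1.00·(cos278°, sin278°) = (0.1392, -0.9903)
|BD| = 9.9104
circle(B,8.00) ∩ circle(D,9.00): a=4.0975, h=6.8710
  candidates: C₊=(3.5296,6.2557) cross=68.094; C₋=(4.9028,-7.4174) cross=-68.094
  mode + wants cross > 0 → take C=(3.5296,6.2557) (cross=68.094)
ex = (C−B)/|BC| = (0.4238,0.9058); ey = (-0.9058,0.4238)
P = B + -2.14·ex + 3.38·ey = (-3.8292,-1.4961)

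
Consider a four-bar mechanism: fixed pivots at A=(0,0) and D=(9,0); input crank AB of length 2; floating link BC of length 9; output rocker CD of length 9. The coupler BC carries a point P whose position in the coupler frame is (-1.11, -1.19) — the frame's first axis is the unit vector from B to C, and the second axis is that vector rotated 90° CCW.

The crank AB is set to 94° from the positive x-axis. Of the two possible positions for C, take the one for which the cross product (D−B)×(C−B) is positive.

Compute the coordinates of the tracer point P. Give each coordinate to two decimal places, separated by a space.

-0.04 0.37

A=(0,0), D=(9.00,0)
B = A + 2.00·(cos94°, sin94°) = (-0.1395, 1.9951)
|BD| = 9.3547
circle(B,9.00) ∩ circle(D,9.00): a=4.6774, h=7.6891
  candidates: C₊=(6.0701,8.5098) cross=71.930; C₋=(2.7904,-6.5146) cross=-71.930
  mode + wants cross > 0 → take C=(6.0701,8.5098) (cross=71.930)
ex = (C−B)/|BC| = (0.6900,0.7238); ey = (-0.7238,0.6900)
P = B + -1.11·ex + -1.19·ey = (-0.0440,0.3706)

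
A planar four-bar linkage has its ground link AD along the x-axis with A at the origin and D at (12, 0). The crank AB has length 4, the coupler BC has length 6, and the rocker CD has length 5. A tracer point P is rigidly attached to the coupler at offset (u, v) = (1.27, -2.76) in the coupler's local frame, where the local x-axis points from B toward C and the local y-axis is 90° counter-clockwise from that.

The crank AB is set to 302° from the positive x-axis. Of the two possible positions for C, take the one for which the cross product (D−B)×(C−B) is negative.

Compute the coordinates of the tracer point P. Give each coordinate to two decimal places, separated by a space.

A=(0,0), D=(12.00,0)
B = A + 4.00·(cos302°, sin302°) = (2.1197, -3.3922)
|BD| = 10.4464
circle(B,6.00) ∩ circle(D,5.00): a=5.7497, h=1.7149
  candidates: C₊=(7.0009,0.0968) cross=17.915; C₋=(8.1147,-3.1471) cross=-17.915
  mode - wants cross < 0 → take C=(8.1147,-3.1471) (cross=-17.915)
ex = (C−B)/|BC| = (0.9992,0.0408); ey = (-0.0408,0.9992)
P = B + 1.27·ex + -2.76·ey = (3.5014,-6.0980)

3.50 -6.10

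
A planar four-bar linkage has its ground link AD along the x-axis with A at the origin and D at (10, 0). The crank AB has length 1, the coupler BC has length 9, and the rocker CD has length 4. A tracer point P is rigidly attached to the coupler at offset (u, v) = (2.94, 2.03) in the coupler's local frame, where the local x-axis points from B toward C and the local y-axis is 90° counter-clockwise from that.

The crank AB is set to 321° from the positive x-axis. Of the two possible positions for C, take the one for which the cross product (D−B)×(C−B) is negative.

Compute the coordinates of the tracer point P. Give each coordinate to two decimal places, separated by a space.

A=(0,0), D=(10.00,0)
B = A + 1.00·(cos321°, sin321°) = (0.7771, -0.6293)
|BD| = 9.2443
circle(B,9.00) ∩ circle(D,4.00): a=8.1378, h=3.8439
  candidates: C₊=(8.6344,3.7597) cross=35.534; C₋=(9.1578,-3.9103) cross=-35.534
  mode - wants cross < 0 → take C=(9.1578,-3.9103) (cross=-35.534)
ex = (C−B)/|BC| = (0.9312,-0.3646); ey = (0.3646,0.9312)
P = B + 2.94·ex + 2.03·ey = (4.2549,0.1892)

4.25 0.19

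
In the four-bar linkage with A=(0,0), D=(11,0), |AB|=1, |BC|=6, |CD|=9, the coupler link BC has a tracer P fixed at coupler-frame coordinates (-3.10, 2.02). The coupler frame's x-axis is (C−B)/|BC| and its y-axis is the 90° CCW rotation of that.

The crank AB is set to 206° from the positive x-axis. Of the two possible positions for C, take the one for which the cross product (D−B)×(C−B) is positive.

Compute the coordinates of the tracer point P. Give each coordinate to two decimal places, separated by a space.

A=(0,0), D=(11.00,0)
B = A + 1.00·(cos206°, sin206°) = (-0.8988, -0.4384)
|BD| = 11.9069
circle(B,6.00) ∩ circle(D,9.00): a=4.0638, h=4.4143
  candidates: C₊=(2.9997,4.1225) cross=52.560; C₋=(3.3247,-4.7000) cross=-52.560
  mode + wants cross > 0 → take C=(2.9997,4.1225) (cross=52.560)
ex = (C−B)/|BC| = (0.6497,0.7601); ey = (-0.7601,0.6497)
P = B + -3.10·ex + 2.02·ey = (-4.4485,-1.4823)

-4.45 -1.48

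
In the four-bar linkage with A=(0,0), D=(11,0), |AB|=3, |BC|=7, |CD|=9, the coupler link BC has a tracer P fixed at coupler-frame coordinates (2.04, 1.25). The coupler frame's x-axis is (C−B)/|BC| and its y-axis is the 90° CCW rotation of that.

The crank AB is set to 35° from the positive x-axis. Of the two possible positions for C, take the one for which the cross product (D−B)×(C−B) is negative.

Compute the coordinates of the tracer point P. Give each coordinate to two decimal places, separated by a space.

4.03 -0.08

A=(0,0), D=(11.00,0)
B = A + 3.00·(cos35°, sin35°) = (2.4575, 1.7207)
|BD| = 8.7141
circle(B,7.00) ∩ circle(D,9.00): a=2.5210, h=6.5303
  candidates: C₊=(6.2183,7.6246) cross=56.906; C₋=(3.6393,-5.1788) cross=-56.906
  mode - wants cross < 0 → take C=(3.6393,-5.1788) (cross=-56.906)
ex = (C−B)/|BC| = (0.1688,-0.9856); ey = (0.9856,0.1688)
P = B + 2.04·ex + 1.25·ey = (4.0339,-0.0789)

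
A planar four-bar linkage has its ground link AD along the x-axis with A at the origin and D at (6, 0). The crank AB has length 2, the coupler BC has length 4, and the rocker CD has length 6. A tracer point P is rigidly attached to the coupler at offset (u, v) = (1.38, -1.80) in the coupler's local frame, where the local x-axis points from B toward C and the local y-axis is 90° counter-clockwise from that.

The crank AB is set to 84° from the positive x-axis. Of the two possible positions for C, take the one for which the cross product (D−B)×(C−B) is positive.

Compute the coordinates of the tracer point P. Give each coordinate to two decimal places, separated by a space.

A=(0,0), D=(6.00,0)
B = A + 2.00·(cos84°, sin84°) = (0.2091, 1.9890)
|BD| = 6.1230
circle(B,4.00) ∩ circle(D,6.00): a=1.4283, h=3.7363
  candidates: C₊=(2.7736,5.0587) cross=22.877; C₋=(0.3462,-2.0086) cross=-22.877
  mode + wants cross > 0 → take C=(2.7736,5.0587) (cross=22.877)
ex = (C−B)/|BC| = (0.6411,0.7674); ey = (-0.7674,0.6411)
P = B + 1.38·ex + -1.80·ey = (2.4752,1.8940)

2.48 1.89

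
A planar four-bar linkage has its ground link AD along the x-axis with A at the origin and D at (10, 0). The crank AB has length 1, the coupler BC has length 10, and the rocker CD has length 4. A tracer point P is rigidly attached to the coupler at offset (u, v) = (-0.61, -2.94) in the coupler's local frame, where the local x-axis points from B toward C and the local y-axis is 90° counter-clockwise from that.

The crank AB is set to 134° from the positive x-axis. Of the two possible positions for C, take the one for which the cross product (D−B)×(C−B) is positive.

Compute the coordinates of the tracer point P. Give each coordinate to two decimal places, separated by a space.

-0.36 -2.26

A=(0,0), D=(10.00,0)
B = A + 1.00·(cos134°, sin134°) = (-0.6947, 0.7193)
|BD| = 10.7188
circle(B,10.00) ∩ circle(D,4.00): a=9.2778, h=3.7314
  candidates: C₊=(8.8126,3.8197) cross=39.996; C₋=(8.3118,-3.6263) cross=-39.996
  mode + wants cross > 0 → take C=(8.8126,3.8197) (cross=39.996)
ex = (C−B)/|BC| = (0.9507,0.3100); ey = (-0.3100,0.9507)
P = B + -0.61·ex + -2.94·ey = (-0.3631,-2.2649)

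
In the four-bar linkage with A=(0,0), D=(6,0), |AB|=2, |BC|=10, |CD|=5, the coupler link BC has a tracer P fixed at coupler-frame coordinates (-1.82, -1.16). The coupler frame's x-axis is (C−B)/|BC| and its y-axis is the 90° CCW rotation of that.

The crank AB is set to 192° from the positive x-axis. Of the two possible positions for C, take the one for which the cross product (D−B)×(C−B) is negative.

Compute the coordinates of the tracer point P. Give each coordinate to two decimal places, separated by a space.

-4.10 -0.64

A=(0,0), D=(6.00,0)
B = A + 2.00·(cos192°, sin192°) = (-1.9563, -0.4158)
|BD| = 7.9672
circle(B,10.00) ∩ circle(D,5.00): a=8.6904, h=4.9474
  candidates: C₊=(6.4640,4.9784) cross=39.417; C₋=(6.9805,-4.9029) cross=-39.417
  mode - wants cross < 0 → take C=(6.9805,-4.9029) (cross=-39.417)
ex = (C−B)/|BC| = (0.8937,-0.4487); ey = (0.4487,0.8937)
P = B + -1.82·ex + -1.16·ey = (-4.1033,-0.6358)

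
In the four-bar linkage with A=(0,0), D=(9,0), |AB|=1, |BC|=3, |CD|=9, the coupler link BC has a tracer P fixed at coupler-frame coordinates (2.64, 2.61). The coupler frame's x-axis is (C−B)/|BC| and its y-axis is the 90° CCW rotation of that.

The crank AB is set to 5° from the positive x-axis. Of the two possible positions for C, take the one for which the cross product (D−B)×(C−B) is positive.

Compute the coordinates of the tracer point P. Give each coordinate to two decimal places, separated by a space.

-1.99 2.29

A=(0,0), D=(9.00,0)
B = A + 1.00·(cos5°, sin5°) = (0.9962, 0.0872)
|BD| = 8.0043
circle(B,3.00) ∩ circle(D,9.00): a=-0.4955, h=2.9588
  candidates: C₊=(0.5330,3.0512) cross=23.683; C₋=(0.4686,-2.8661) cross=-23.683
  mode + wants cross > 0 → take C=(0.5330,3.0512) (cross=23.683)
ex = (C−B)/|BC| = (-0.1544,0.9880); ey = (-0.9880,-0.1544)
P = B + 2.64·ex + 2.61·ey = (-1.9901,2.2925)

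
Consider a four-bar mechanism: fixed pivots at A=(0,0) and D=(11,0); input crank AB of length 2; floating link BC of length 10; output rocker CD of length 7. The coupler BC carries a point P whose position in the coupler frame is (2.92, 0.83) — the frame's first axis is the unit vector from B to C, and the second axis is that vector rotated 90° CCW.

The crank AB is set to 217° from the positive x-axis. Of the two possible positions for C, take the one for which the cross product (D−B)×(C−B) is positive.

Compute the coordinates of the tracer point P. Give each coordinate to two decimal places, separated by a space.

0.15 1.28

A=(0,0), D=(11.00,0)
B = A + 2.00·(cos217°, sin217°) = (-1.5973, -1.2036)
|BD| = 12.6546
circle(B,10.00) ∩ circle(D,7.00): a=8.3424, h=5.5140
  candidates: C₊=(6.1828,5.0789) cross=69.778; C₋=(7.2318,-5.8992) cross=-69.778
  mode + wants cross > 0 → take C=(6.1828,5.0789) (cross=69.778)
ex = (C−B)/|BC| = (0.7780,0.6283); ey = (-0.6283,0.7780)
P = B + 2.92·ex + 0.83·ey = (0.1531,1.2766)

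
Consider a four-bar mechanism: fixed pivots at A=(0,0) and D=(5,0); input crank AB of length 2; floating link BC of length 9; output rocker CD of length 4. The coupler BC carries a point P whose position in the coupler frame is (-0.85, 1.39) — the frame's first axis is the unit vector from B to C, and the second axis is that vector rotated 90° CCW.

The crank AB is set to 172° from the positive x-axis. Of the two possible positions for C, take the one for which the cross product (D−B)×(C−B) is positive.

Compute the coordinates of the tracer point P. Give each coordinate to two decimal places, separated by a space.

-3.30 1.23

A=(0,0), D=(5.00,0)
B = A + 2.00·(cos172°, sin172°) = (-1.9805, 0.2783)
|BD| = 6.9861
circle(B,9.00) ∩ circle(D,4.00): a=8.1451, h=3.8284
  candidates: C₊=(6.3107,3.7792) cross=26.745; C₋=(6.0056,-3.8715) cross=-26.745
  mode + wants cross > 0 → take C=(6.3107,3.7792) (cross=26.745)
ex = (C−B)/|BC| = (0.9212,0.3890); ey = (-0.3890,0.9212)
P = B + -0.85·ex + 1.39·ey = (-3.3043,1.2282)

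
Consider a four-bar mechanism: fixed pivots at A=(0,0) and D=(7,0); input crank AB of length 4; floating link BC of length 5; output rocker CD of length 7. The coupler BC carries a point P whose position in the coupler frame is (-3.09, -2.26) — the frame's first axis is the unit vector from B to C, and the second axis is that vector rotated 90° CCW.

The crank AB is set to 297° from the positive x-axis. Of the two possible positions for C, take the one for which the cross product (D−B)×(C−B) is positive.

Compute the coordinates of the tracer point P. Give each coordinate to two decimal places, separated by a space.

A=(0,0), D=(7.00,0)
B = A + 4.00·(cos297°, sin297°) = (1.8160, -3.5640)
|BD| = 6.2910
circle(B,5.00) ∩ circle(D,7.00): a=1.2380, h=4.8443
  candidates: C₊=(0.0917,1.1293) cross=30.476; C₋=(5.5806,-6.8546) cross=-30.476
  mode + wants cross > 0 → take C=(0.0917,1.1293) (cross=30.476)
ex = (C−B)/|BC| = (-0.3449,0.9387); ey = (-0.9387,-0.3449)
P = B + -3.09·ex + -2.26·ey = (5.0029,-5.6851)

5.00 -5.69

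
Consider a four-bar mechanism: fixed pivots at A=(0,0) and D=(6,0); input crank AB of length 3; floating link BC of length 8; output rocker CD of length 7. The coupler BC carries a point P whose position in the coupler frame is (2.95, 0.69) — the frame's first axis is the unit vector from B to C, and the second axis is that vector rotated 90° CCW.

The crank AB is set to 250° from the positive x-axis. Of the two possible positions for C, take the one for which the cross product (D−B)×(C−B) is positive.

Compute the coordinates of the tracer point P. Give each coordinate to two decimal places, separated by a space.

-0.94 0.21

A=(0,0), D=(6.00,0)
B = A + 3.00·(cos250°, sin250°) = (-1.0261, -2.8191)
|BD| = 7.5705
circle(B,8.00) ∩ circle(D,7.00): a=4.7759, h=6.4180
  candidates: C₊=(1.0165,4.9158) cross=48.587; C₋=(5.7963,-6.9970) cross=-48.587
  mode + wants cross > 0 → take C=(1.0165,4.9158) (cross=48.587)
ex = (C−B)/|BC| = (0.2553,0.9669); ey = (-0.9669,0.2553)
P = B + 2.95·ex + 0.69·ey = (-0.9400,0.2093)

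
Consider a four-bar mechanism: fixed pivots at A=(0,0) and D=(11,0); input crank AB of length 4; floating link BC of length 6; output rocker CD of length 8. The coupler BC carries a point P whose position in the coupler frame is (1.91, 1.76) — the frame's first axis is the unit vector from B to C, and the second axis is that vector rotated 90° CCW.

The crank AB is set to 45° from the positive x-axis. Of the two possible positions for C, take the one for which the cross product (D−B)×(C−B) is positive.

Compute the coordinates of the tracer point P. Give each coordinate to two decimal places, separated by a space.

2.97 5.42

A=(0,0), D=(11.00,0)
B = A + 4.00·(cos45°, sin45°) = (2.8284, 2.8284)
|BD| = 8.6472
circle(B,6.00) ∩ circle(D,8.00): a=2.7046, h=5.3559
  candidates: C₊=(7.1361,7.0050) cross=46.313; C₋=(3.6324,-3.1175) cross=-46.313
  mode + wants cross > 0 → take C=(7.1361,7.0050) (cross=46.313)
ex = (C−B)/|BC| = (0.7179,0.6961); ey = (-0.6961,0.7179)
P = B + 1.91·ex + 1.76·ey = (2.9746,5.4216)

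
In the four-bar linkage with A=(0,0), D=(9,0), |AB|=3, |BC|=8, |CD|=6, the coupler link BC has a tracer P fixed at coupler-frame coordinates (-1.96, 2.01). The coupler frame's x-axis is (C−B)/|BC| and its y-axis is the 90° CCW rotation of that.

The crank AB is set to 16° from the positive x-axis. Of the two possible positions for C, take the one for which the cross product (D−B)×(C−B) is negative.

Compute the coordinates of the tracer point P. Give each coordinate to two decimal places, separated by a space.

A=(0,0), D=(9.00,0)
B = A + 3.00·(cos16°, sin16°) = (2.8838, 0.8269)
|BD| = 6.1719
circle(B,8.00) ∩ circle(D,6.00): a=5.3543, h=5.9440
  candidates: C₊=(8.9862,6.0000) cross=36.686; C₋=(7.3934,-5.7809) cross=-36.686
  mode - wants cross < 0 → take C=(7.3934,-5.7809) (cross=-36.686)
ex = (C−B)/|BC| = (0.5637,-0.8260); ey = (0.8260,0.5637)
P = B + -1.96·ex + 2.01·ey = (3.4391,3.5789)

3.44 3.58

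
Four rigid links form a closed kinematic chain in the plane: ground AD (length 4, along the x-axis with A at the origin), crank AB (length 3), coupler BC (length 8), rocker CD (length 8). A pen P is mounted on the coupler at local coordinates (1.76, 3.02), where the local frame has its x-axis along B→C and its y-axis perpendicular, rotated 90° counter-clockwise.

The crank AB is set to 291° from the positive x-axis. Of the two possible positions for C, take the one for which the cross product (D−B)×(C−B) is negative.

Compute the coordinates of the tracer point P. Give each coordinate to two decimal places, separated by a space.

4.16 -1.15

A=(0,0), D=(4.00,0)
B = A + 3.00·(cos291°, sin291°) = (1.0751, -2.8007)
|BD| = 4.0496
circle(B,8.00) ∩ circle(D,8.00): a=2.0248, h=7.7395
  candidates: C₊=(-2.8152,4.1897) cross=31.342; C₋=(7.8903,-6.9904) cross=-31.342
  mode - wants cross < 0 → take C=(7.8903,-6.9904) (cross=-31.342)
ex = (C−B)/|BC| = (0.8519,-0.5237); ey = (0.5237,0.8519)
P = B + 1.76·ex + 3.02·ey = (4.1560,-1.1497)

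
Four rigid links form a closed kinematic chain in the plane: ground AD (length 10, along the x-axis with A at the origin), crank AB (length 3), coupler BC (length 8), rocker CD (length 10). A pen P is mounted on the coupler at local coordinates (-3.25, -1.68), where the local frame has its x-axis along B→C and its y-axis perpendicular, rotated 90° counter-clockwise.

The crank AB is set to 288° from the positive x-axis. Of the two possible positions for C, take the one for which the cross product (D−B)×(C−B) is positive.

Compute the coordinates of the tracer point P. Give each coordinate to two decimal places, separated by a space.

A=(0,0), D=(10.00,0)
B = A + 3.00·(cos288°, sin288°) = (0.9271, -2.8532)
|BD| = 9.5110
circle(B,8.00) ∩ circle(D,10.00): a=2.8629, h=7.4702
  candidates: C₊=(1.4172,5.1318) cross=71.049; C₋=(5.8991,-9.1204) cross=-71.049
  mode + wants cross > 0 → take C=(1.4172,5.1318) (cross=71.049)
ex = (C−B)/|BC| = (0.0613,0.9981); ey = (-0.9981,0.0613)
P = B + -3.25·ex + -1.68·ey = (2.4048,-6.2000)

2.40 -6.20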